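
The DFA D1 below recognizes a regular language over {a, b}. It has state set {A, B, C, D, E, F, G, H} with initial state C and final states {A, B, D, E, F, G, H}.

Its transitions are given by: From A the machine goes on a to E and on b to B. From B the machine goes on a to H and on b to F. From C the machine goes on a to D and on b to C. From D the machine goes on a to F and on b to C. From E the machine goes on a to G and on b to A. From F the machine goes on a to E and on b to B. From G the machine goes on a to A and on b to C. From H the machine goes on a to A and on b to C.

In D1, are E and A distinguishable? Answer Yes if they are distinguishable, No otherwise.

Yes

Every state is reachable, so we keep all 8.
Initial partition by acceptance: {A,B,D,E,F,G,H} | {C}.
On input b, block {A,B,D,E,F,G,H} splits into {A,B,E,F} and {D,G,H}.
Refine {A,B,E,F} on symbol a: members go to different blocks, giving {A,F} and {B,E}.
No further refinement is possible. Final partition (4 blocks): {A,F} | {C} | {D,G,H} | {B,E}.
E and A end up in different blocks, so they are distinguishable. For instance, the string 'ab' is accepted from only A.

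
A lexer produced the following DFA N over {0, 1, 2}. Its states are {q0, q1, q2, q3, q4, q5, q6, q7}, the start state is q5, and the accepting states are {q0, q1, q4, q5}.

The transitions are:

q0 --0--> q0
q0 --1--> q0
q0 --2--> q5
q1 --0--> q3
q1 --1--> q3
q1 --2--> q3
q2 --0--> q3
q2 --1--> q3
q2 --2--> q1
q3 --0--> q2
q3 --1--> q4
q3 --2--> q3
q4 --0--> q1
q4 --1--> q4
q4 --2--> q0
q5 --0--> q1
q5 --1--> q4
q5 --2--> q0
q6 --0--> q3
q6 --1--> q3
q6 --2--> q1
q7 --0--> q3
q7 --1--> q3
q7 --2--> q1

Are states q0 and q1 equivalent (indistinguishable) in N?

No

States {q6,q7} cannot be reached from the start state, so discard them.
Initial partition by acceptance: {q0,q1,q4,q5} | {q2,q3}.
Refine {q0,q1,q4,q5} on symbol 0: members go to different blocks, giving {q0,q4,q5} and {q1}.
On input 0, block {q0,q4,q5} splits into {q4,q5} and {q0}.
Split {q2,q3} by δ(·,1) → {q2} and {q3}.
No further refinement is possible. Final partition (5 blocks): {q4,q5} | {q2} | {q1} | {q0} | {q3}.
q0 and q1 end up in different blocks, so they are distinguishable. For instance, the string '0' is accepted from only q0.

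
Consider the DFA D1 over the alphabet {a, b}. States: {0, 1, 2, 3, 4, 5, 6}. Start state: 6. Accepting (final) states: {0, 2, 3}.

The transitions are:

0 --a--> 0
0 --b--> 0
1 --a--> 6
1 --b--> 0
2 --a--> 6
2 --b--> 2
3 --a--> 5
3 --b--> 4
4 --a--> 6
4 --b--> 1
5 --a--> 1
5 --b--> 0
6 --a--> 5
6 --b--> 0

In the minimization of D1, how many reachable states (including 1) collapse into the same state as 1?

3

First remove the unreachable states {2,3,4}; 4 states remain.
Initial partition by acceptance: {0} | {1,5,6}.
No further refinement is possible. Final partition (2 blocks): {0} | {1,5,6}.
The equivalence class containing 1 is {1,5,6}, of size 3.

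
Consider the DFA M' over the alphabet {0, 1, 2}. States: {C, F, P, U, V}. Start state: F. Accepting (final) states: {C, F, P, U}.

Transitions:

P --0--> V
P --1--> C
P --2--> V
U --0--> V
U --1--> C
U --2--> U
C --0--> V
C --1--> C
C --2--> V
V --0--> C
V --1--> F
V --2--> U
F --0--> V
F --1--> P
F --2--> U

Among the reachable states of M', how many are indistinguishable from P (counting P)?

P0 = {C,F,P,U} | {V}.
Refine {C,F,P,U} on symbol 2: members go to different blocks, giving {C,P} and {F,U}.
Stable partition: {C,P} | {V} | {F,U} — 3 equivalence classes.
State P belongs to the block {C,P}, which has 2 states.

2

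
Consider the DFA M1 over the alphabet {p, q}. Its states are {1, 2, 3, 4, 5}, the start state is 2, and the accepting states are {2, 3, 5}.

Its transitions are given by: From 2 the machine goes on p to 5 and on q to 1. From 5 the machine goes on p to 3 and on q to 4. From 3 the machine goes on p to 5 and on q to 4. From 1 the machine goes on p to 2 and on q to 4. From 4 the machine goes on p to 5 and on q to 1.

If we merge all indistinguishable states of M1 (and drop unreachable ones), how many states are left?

Start with accepting vs non-accepting: {2,3,5} | {1,4}.
No further refinement is possible. Final partition (2 blocks): {2,3,5} | {1,4}.

2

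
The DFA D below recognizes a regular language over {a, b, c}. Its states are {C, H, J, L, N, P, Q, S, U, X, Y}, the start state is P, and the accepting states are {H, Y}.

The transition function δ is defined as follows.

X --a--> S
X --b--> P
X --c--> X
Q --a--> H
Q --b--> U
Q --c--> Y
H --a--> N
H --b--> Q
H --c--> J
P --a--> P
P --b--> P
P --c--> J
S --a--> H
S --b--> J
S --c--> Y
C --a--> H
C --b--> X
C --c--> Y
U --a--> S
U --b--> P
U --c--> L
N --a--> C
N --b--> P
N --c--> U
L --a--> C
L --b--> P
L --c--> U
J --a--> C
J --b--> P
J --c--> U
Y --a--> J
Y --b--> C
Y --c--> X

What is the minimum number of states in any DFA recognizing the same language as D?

P0 = {H,Y} | {C,J,L,N,P,Q,S,U,X}.
On input a, block {C,J,L,N,P,Q,S,U,X} splits into {J,L,N,P,U,X} and {C,Q,S}.
Split {J,L,N,P,U,X} by δ(·,a) → {J,L,N,U,X} and {P}.
The partition is now stable with 4 blocks: {H,Y} | {J,L,N,U,X} | {C,Q,S} | {P}.

4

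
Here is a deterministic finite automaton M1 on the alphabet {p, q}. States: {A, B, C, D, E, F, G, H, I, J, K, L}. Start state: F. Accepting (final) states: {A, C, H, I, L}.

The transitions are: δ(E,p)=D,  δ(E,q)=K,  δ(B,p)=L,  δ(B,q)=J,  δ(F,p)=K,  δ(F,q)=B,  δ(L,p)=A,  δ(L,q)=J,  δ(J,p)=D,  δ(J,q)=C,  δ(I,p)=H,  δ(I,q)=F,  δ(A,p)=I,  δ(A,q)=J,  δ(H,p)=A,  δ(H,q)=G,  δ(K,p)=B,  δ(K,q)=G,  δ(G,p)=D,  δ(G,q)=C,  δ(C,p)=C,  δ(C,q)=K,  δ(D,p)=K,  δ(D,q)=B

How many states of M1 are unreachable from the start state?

1

BFS from F reaches {A, B, C, D, F, G, H, I, J, K, L}; the 1 state(s) E are never visited.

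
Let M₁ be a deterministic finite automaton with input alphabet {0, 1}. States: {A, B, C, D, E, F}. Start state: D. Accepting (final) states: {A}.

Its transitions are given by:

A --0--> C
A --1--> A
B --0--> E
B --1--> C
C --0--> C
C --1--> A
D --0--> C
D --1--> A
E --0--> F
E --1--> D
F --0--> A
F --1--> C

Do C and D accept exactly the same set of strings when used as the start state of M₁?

First remove the unreachable states {B,E,F}; 3 states remain.
Start with accepting vs non-accepting: {A} | {C,D}.
The partition is now stable with 2 blocks: {A} | {C,D}.
C and D lie in the same block of the stable partition, so they are equivalent — no string distinguishes them.

Yes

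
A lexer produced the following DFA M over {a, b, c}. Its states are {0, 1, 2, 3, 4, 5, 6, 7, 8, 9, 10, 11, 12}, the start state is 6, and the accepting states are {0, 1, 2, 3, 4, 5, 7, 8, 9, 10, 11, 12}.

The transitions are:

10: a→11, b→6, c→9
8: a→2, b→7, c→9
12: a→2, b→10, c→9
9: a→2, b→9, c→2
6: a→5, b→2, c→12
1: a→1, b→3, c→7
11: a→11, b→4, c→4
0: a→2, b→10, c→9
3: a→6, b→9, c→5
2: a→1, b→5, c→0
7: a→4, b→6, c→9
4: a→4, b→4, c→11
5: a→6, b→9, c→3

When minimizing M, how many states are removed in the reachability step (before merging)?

1

Starting at 6 and following transitions, the reachable set is {0, 1, 2, 3, 4, 5, 6, 7, 9, 10, 11, 12}. That leaves 8 unreachable — 1 in total.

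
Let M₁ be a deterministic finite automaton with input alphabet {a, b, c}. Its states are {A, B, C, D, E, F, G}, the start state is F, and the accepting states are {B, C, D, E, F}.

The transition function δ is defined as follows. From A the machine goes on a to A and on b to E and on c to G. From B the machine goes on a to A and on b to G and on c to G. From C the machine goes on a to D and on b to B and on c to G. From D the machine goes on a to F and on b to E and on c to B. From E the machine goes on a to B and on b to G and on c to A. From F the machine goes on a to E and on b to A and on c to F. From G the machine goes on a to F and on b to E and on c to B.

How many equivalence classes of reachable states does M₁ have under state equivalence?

5

Reachable states from the start: {A,B,E,F,G}. Unreachable: {C,D} — drop them.
Start with accepting vs non-accepting: {B,E,F} | {A,G}.
Refine {B,E,F} on symbol a: members go to different blocks, giving {E,F} and {B}.
Split {E,F} by δ(·,a) → {E} and {F}.
Refine {A,G} on symbol a: members go to different blocks, giving {A} and {G}.
No further refinement is possible. Final partition (5 blocks): {E} | {A} | {B} | {F} | {G}.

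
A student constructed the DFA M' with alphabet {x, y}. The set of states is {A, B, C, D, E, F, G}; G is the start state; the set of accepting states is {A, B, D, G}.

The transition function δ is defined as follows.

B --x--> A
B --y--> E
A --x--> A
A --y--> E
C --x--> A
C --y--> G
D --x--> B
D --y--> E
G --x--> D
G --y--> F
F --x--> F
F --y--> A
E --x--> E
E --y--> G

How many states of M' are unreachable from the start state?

1

Starting at G and following transitions, the reachable set is {A, B, D, E, F, G}. That leaves C unreachable — 1 in total.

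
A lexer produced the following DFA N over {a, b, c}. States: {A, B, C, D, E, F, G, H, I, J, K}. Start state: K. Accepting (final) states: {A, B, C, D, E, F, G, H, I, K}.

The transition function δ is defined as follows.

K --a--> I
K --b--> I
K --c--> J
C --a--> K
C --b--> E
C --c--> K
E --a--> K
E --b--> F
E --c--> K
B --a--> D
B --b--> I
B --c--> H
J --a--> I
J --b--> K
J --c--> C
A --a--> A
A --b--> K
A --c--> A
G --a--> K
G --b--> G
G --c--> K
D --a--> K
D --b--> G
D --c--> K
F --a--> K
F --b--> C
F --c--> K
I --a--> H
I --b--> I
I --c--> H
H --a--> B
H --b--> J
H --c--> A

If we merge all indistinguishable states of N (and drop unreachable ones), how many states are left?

Start with accepting vs non-accepting: {A,B,C,D,E,F,G,H,I,K} | {J}.
On input b, block {A,B,C,D,E,F,G,H,I,K} splits into {A,B,C,D,E,F,G,I,K} and {H}.
Split {A,B,C,D,E,F,G,I,K} by δ(·,a) → {A,B,C,D,E,F,G,K} and {I}.
On input a, block {A,B,C,D,E,F,G,K} splits into {A,B,C,D,E,F,G} and {K}.
Refine {A,B,C,D,E,F,G} on symbol a: members go to different blocks, giving {C,D,E,F,G} and {A,B}.
On input a, block {A,B} splits into {A} and {B}.
The partition is now stable with 7 blocks: {C,D,E,F,G} | {J} | {H} | {I} | {K} | {A} | {B}.

7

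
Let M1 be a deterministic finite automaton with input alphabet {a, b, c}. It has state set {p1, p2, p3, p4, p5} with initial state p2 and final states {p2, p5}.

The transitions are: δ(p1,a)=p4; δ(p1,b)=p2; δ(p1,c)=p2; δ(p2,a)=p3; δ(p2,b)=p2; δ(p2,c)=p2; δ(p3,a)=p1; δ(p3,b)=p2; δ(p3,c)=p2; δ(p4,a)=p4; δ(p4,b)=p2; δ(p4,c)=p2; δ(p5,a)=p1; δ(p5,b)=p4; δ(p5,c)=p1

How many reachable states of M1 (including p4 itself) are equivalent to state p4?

3

States {p5} cannot be reached from the start state, so discard them.
Start with accepting vs non-accepting: {p2} | {p1,p3,p4}.
No further refinement is possible. Final partition (2 blocks): {p2} | {p1,p3,p4}.
State p4 belongs to the block {p1,p3,p4}, which has 3 states.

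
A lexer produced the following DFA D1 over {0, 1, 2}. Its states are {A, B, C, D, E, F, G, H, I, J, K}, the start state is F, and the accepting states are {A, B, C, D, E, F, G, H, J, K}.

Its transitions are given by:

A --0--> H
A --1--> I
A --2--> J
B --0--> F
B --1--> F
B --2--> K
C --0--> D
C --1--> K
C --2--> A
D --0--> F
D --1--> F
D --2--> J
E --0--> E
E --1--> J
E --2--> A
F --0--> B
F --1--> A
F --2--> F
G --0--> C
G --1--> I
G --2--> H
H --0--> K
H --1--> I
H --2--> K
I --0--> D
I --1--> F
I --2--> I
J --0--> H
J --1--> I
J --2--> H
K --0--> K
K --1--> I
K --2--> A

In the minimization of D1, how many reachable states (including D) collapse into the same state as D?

Reachable states from the start: {A,B,D,F,H,I,J,K}. Unreachable: {C,E,G} — drop them.
P0 = {A,B,D,F,H,J,K} | {I}.
Refine {A,B,D,F,H,J,K} on symbol 1: members go to different blocks, giving {A,H,J,K} and {B,D,F}.
Split {B,D,F} by δ(·,1) → {B,D} and {F}.
No further refinement is possible. Final partition (4 blocks): {A,H,J,K} | {I} | {B,D} | {F}.
State D belongs to the block {B,D}, which has 2 states.

2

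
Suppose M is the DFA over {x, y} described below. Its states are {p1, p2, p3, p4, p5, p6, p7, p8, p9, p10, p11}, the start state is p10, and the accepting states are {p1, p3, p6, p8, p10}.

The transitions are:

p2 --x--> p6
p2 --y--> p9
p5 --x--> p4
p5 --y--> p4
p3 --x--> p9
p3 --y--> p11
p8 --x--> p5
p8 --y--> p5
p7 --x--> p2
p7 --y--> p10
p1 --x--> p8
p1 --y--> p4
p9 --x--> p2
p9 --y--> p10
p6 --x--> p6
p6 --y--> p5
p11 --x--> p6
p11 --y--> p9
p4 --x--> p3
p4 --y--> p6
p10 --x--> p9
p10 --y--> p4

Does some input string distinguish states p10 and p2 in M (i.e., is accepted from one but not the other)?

First remove the unreachable states {p1,p7,p8}; 8 states remain.
P0 = {p3,p6,p10} | {p2,p4,p5,p9,p11}.
Split {p3,p6,p10} by δ(·,x) → {p3,p10} and {p6}.
On input x, block {p2,p4,p5,p9,p11} splits into {p2,p11} and {p5,p9} and {p4}.
On input y, block {p3,p10} splits into {p3} and {p10}.
Refine {p5,p9} on symbol x: members go to different blocks, giving {p5} and {p9}.
Stable partition: {p3} | {p2,p11} | {p6} | {p5} | {p4} | {p10} | {p9} — 7 equivalence classes.
p10 and p2 end up in different blocks, so they are distinguishable. For instance, the string 'ε' is accepted from only p10.

Yes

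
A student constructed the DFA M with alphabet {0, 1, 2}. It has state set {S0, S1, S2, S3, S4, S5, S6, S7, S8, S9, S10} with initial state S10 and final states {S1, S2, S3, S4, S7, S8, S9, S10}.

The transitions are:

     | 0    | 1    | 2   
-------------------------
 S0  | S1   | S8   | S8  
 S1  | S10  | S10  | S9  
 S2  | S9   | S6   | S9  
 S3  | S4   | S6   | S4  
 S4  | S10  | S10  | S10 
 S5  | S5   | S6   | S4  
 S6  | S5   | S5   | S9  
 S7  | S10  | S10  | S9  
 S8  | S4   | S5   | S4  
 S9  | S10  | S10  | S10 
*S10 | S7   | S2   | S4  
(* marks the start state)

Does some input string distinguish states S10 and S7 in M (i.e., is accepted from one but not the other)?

States {S0,S1,S3,S8} cannot be reached from the start state, so discard them.
P0 = {S2,S4,S7,S9,S10} | {S5,S6}.
Split {S2,S4,S7,S9,S10} by δ(·,1) → {S4,S7,S9,S10} and {S2}.
On input 1, block {S4,S7,S9,S10} splits into {S4,S7,S9} and {S10}.
Split {S4,S7,S9} by δ(·,2) → {S4,S9} and {S7}.
The partition is now stable with 5 blocks: {S4,S9} | {S5,S6} | {S2} | {S10} | {S7}.
S10 and S7 end up in different blocks, so they are distinguishable. For instance, the string '11' is accepted from only S7.

Yes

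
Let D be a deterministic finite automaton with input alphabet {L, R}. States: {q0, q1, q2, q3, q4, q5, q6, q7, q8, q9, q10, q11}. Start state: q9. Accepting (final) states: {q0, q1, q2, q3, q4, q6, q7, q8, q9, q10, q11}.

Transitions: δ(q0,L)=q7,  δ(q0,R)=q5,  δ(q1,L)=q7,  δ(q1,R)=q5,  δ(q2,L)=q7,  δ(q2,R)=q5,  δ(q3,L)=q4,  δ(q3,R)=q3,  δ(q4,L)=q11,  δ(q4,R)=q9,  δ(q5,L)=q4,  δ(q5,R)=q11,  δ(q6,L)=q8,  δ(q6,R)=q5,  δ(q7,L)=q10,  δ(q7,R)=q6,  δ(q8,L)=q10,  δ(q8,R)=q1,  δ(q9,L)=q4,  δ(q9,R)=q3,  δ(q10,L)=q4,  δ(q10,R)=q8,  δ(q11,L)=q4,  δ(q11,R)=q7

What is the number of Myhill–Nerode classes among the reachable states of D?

6

Reachable states from the start: {q1,q3,q4,q5,q6,q7,q8,q9,q10,q11}. Unreachable: {q0,q2} — drop them.
P0 = {q1,q3,q4,q6,q7,q8,q9,q10,q11} | {q5}.
On input R, block {q1,q3,q4,q6,q7,q8,q9,q10,q11} splits into {q3,q4,q7,q8,q9,q10,q11} and {q1,q6}.
On input R, block {q3,q4,q7,q8,q9,q10,q11} splits into {q3,q4,q9,q10,q11} and {q7,q8}.
On input R, block {q3,q4,q9,q10,q11} splits into {q3,q4,q9} and {q10,q11}.
On input L, block {q3,q4,q9} splits into {q3,q9} and {q4}.
The partition is now stable with 6 blocks: {q3,q9} | {q5} | {q1,q6} | {q7,q8} | {q10,q11} | {q4}.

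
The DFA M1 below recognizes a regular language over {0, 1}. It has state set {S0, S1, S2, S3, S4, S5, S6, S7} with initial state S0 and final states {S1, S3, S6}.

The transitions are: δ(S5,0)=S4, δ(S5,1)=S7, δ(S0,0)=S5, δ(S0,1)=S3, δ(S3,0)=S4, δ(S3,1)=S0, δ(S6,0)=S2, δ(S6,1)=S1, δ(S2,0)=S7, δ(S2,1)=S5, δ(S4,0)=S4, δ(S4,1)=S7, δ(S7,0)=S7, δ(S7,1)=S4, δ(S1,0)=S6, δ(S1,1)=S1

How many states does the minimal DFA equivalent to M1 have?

Reachable states from the start: {S0,S3,S4,S5,S7}. Unreachable: {S1,S2,S6} — drop them.
P0 = {S3} | {S0,S4,S5,S7}.
On input 1, block {S0,S4,S5,S7} splits into {S4,S5,S7} and {S0}.
The partition is now stable with 3 blocks: {S3} | {S4,S5,S7} | {S0}.

3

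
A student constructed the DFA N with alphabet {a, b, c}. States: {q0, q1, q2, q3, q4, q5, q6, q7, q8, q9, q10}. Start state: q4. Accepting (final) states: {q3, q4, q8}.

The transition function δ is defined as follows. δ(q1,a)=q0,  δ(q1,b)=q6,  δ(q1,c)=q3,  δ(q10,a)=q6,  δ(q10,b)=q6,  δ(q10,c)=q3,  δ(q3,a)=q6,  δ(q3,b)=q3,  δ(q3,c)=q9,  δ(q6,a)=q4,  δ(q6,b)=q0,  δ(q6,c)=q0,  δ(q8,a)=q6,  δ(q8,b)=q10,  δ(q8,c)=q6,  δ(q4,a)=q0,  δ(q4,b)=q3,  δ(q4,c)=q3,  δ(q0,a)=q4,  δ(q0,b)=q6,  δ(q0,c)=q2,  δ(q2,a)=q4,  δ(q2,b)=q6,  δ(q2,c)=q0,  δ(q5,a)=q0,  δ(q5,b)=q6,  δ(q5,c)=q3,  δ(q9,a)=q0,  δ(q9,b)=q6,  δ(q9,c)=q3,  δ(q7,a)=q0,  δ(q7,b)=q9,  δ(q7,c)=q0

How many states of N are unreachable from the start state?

Starting at q4 and following transitions, the reachable set is {q0, q2, q3, q4, q6, q9}. That leaves q1, q5, q7, q8, q10 unreachable — 5 in total.

5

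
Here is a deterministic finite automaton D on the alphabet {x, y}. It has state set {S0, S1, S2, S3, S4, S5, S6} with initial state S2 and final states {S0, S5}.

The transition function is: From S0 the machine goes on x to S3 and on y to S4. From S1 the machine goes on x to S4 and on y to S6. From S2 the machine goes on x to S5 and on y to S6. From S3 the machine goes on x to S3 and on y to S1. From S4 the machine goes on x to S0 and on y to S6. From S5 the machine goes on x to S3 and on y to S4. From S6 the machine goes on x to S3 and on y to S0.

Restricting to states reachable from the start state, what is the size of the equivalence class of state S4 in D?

All states are reachable from the start state.
Start with accepting vs non-accepting: {S0,S5} | {S1,S2,S3,S4,S6}.
Refine {S1,S2,S3,S4,S6} on symbol x: members go to different blocks, giving {S1,S3,S6} and {S2,S4}.
Refine {S1,S3,S6} on symbol x: members go to different blocks, giving {S3,S6} and {S1}.
On input y, block {S3,S6} splits into {S3} and {S6}.
Stable partition: {S0,S5} | {S3} | {S2,S4} | {S1} | {S6} — 5 equivalence classes.
State S4 belongs to the block {S2,S4}, which has 2 states.

2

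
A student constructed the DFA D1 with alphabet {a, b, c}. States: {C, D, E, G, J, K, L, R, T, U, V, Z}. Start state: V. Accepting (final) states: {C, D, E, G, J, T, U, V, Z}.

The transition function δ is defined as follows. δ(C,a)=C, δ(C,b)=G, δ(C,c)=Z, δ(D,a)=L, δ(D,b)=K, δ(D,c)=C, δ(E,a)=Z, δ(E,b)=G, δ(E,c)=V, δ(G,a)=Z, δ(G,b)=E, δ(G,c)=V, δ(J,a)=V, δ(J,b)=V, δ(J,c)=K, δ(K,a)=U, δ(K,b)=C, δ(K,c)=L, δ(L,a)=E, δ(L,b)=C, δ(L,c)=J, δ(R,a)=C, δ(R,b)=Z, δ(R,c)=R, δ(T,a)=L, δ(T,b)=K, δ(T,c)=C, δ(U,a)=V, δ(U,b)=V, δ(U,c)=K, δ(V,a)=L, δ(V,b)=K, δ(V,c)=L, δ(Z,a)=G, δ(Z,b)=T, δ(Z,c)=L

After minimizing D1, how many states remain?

Reachable states from the start: {C,E,G,J,K,L,T,U,V,Z}. Unreachable: {D,R} — drop them.
P0 = {C,E,G,J,T,U,V,Z} | {K,L}.
On input a, block {C,E,G,J,T,U,V,Z} splits into {C,E,G,J,U,Z} and {T,V}.
Refine {C,E,G,J,U,Z} on symbol a: members go to different blocks, giving {C,E,G,Z} and {J,U}.
Refine {C,E,G,Z} on symbol b: members go to different blocks, giving {C,E,G} and {Z}.
On input a, block {C,E,G} splits into {E,G} and {C}.
Refine {K,L} on symbol a: members go to different blocks, giving {L} and {K}.
Refine {T,V} on symbol c: members go to different blocks, giving {T} and {V}.
No further refinement is possible. Final partition (8 blocks): {E,G} | {L} | {T} | {J,U} | {Z} | {C} | {K} | {V}.

8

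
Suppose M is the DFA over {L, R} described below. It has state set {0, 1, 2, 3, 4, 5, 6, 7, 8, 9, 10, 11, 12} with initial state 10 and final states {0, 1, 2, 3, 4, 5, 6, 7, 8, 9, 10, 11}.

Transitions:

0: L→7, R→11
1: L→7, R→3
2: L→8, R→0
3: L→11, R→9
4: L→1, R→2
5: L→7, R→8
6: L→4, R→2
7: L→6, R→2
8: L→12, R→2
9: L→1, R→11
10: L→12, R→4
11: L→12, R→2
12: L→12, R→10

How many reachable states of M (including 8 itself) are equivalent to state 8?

First remove the unreachable states {5}; 12 states remain.
Start with accepting vs non-accepting: {0,1,2,3,4,6,7,8,9,10,11} | {12}.
Split {0,1,2,3,4,6,7,8,9,10,11} by δ(·,L) → {0,1,2,3,4,6,7,9} and {8,10,11}.
Refine {0,1,2,3,4,6,7,9} on symbol L: members go to different blocks, giving {0,1,4,6,7,9} and {2,3}.
Refine {0,1,4,6,7,9} on symbol R: members go to different blocks, giving {1,4,6,7} and {0,9}.
On input R, block {8,10,11} splits into {8,11} and {10}.
Stable partition: {1,4,6,7} | {12} | {8,11} | {2,3} | {0,9} | {10} — 6 equivalence classes.
State 8 belongs to the block {8,11}, which has 2 states.

2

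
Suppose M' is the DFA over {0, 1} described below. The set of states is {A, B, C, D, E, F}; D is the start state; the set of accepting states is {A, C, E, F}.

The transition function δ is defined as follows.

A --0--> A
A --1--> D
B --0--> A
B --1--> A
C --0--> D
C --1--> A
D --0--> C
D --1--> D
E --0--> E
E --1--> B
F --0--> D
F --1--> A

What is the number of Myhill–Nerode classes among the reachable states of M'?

First remove the unreachable states {B,E,F}; 3 states remain.
Initial partition by acceptance: {A,C} | {D}.
Split {A,C} by δ(·,0) → {A} and {C}.
The partition is now stable with 3 blocks: {A} | {D} | {C}.

3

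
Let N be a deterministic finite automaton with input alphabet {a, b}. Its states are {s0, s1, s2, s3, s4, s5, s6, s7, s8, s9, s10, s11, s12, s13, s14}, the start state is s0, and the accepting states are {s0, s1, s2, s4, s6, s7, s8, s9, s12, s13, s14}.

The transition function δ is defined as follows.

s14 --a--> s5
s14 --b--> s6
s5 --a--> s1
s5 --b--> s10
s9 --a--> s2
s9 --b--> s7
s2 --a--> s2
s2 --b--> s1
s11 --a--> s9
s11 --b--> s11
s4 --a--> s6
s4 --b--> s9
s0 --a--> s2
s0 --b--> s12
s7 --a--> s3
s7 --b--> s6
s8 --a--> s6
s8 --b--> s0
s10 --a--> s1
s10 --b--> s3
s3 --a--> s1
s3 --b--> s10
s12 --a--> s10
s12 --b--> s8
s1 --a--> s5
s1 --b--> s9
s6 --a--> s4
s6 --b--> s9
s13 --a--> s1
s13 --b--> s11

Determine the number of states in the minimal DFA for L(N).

States {s11,s13,s14} cannot be reached from the start state, so discard them.
P0 = {s0,s1,s2,s4,s6,s7,s8,s9,s12} | {s3,s5,s10}.
Refine {s0,s1,s2,s4,s6,s7,s8,s9,s12} on symbol a: members go to different blocks, giving {s0,s2,s4,s6,s8,s9} and {s1,s7,s12}.
Split {s0,s2,s4,s6,s8,s9} by δ(·,b) → {s0,s2,s9} and {s4,s6,s8}.
On input b, block {s1,s7,s12} splits into {s7,s12} and {s1}.
On input b, block {s0,s2,s9} splits into {s0,s9} and {s2}.
Stable partition: {s0,s9} | {s3,s5,s10} | {s7,s12} | {s4,s6,s8} | {s1} | {s2} — 6 equivalence classes.

6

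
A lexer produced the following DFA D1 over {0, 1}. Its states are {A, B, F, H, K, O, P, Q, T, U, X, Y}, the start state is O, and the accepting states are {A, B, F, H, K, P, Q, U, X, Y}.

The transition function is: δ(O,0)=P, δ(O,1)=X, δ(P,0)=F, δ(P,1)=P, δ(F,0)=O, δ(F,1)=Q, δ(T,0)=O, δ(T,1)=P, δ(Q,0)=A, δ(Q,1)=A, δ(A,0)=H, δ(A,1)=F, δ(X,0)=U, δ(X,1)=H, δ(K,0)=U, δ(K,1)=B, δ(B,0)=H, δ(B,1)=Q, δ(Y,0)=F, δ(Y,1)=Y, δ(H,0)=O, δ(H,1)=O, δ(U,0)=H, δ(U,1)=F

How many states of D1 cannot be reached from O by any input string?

BFS from O reaches {A, F, H, O, P, Q, U, X}; the 4 state(s) B, K, T, Y are never visited.

4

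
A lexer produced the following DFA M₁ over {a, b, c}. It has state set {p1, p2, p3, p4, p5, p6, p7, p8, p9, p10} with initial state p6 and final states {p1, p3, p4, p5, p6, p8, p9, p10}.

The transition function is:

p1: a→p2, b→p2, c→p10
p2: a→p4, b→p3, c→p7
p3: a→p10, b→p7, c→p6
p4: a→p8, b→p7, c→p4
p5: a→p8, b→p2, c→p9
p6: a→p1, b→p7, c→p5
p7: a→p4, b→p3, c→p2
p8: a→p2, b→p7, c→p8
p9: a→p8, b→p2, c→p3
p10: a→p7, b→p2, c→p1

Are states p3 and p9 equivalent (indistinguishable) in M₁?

Every state is reachable, so we keep all 10.
P0 = {p1,p3,p4,p5,p6,p8,p9,p10} | {p2,p7}.
On input a, block {p1,p3,p4,p5,p6,p8,p9,p10} splits into {p3,p4,p5,p6,p9} and {p1,p8,p10}.
No further refinement is possible. Final partition (3 blocks): {p3,p4,p5,p6,p9} | {p2,p7} | {p1,p8,p10}.
p3 and p9 lie in the same block of the stable partition, so they are equivalent — no string distinguishes them.

Yes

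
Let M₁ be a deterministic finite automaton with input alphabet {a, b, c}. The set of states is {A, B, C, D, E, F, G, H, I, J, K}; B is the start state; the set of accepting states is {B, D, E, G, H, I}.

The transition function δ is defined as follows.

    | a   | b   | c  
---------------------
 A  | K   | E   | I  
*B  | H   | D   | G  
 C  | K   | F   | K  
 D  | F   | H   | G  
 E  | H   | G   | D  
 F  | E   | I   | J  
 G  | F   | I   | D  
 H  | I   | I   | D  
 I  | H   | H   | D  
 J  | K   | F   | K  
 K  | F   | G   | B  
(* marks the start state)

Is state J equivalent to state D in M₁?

No

States {A,C} cannot be reached from the start state, so discard them.
Initial partition by acceptance: {B,D,E,G,H,I} | {F,J,K}.
Split {B,D,E,G,H,I} by δ(·,a) → {B,E,H,I} and {D,G}.
Refine {B,E,H,I} on symbol b: members go to different blocks, giving {B,E} and {H,I}.
On input a, block {F,J,K} splits into {J,K} and {F}.
Split {J,K} by δ(·,a) → {J} and {K}.
The partition is now stable with 6 blocks: {B,E} | {J} | {D,G} | {H,I} | {F} | {K}.
J and D end up in different blocks, so they are distinguishable. For instance, the string 'ε' is accepted from only D.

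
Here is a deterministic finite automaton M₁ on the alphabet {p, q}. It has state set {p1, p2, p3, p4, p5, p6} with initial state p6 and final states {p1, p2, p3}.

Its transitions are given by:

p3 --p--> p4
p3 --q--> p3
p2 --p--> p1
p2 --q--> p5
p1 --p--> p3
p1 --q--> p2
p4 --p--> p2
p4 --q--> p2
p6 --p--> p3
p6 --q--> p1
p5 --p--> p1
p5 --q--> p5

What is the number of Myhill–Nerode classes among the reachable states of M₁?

6

Every state is reachable, so we keep all 6.
Start with accepting vs non-accepting: {p1,p2,p3} | {p4,p5,p6}.
Split {p1,p2,p3} by δ(·,p) → {p1,p2} and {p3}.
On input p, block {p1,p2} splits into {p1} and {p2}.
Refine {p4,p5,p6} on symbol p: members go to different blocks, giving {p4} and {p5} and {p6}.
The partition is now stable with 6 blocks: {p1} | {p4} | {p3} | {p2} | {p5} | {p6}.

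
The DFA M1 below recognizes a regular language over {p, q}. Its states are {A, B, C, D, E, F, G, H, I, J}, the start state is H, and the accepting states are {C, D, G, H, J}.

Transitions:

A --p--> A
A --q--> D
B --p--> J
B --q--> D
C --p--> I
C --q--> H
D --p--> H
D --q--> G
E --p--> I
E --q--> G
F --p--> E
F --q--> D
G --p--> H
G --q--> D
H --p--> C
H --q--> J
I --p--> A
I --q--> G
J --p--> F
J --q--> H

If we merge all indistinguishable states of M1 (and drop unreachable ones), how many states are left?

4

States {B} cannot be reached from the start state, so discard them.
Start with accepting vs non-accepting: {C,D,G,H,J} | {A,E,F,I}.
Refine {C,D,G,H,J} on symbol p: members go to different blocks, giving {D,G,H} and {C,J}.
Split {D,G,H} by δ(·,p) → {D,G} and {H}.
Stable partition: {D,G} | {A,E,F,I} | {C,J} | {H} — 4 equivalence classes.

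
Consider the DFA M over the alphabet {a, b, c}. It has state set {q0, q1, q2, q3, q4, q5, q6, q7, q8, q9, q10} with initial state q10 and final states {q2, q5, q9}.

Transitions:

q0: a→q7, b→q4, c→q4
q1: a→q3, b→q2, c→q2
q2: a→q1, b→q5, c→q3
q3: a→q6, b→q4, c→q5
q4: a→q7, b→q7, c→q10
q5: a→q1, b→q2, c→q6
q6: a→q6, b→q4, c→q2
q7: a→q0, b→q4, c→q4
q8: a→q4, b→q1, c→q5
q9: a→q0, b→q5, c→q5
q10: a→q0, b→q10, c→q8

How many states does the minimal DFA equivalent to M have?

7

First remove the unreachable states {q9}; 10 states remain.
P0 = {q2,q5} | {q0,q1,q3,q4,q6,q7,q8,q10}.
On input b, block {q0,q1,q3,q4,q6,q7,q8,q10} splits into {q0,q3,q4,q6,q7,q8,q10} and {q1}.
Refine {q0,q3,q4,q6,q7,q8,q10} on symbol b: members go to different blocks, giving {q0,q3,q4,q6,q7,q10} and {q8}.
Split {q0,q3,q4,q6,q7,q10} by δ(·,c) → {q0,q4,q7} and {q3,q6} and {q10}.
On input c, block {q0,q4,q7} splits into {q0,q7} and {q4}.
Stable partition: {q2,q5} | {q0,q7} | {q1} | {q8} | {q3,q6} | {q10} | {q4} — 7 equivalence classes.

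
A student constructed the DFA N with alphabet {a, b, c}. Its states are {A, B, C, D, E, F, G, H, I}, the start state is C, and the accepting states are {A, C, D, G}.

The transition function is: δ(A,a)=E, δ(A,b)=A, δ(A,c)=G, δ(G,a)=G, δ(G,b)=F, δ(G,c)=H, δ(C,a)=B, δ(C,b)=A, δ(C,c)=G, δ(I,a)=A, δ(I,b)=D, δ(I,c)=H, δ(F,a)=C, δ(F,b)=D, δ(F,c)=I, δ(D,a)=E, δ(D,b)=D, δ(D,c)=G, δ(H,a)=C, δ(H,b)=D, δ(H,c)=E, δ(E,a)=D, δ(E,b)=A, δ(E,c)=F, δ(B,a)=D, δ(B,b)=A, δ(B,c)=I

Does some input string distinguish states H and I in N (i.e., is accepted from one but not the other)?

No

All states are reachable from the start state.
Start with accepting vs non-accepting: {A,C,D,G} | {B,E,F,H,I}.
Refine {A,C,D,G} on symbol a: members go to different blocks, giving {A,C,D} and {G}.
The partition is now stable with 3 blocks: {A,C,D} | {B,E,F,H,I} | {G}.
H and I lie in the same block of the stable partition, so they are equivalent — no string distinguishes them.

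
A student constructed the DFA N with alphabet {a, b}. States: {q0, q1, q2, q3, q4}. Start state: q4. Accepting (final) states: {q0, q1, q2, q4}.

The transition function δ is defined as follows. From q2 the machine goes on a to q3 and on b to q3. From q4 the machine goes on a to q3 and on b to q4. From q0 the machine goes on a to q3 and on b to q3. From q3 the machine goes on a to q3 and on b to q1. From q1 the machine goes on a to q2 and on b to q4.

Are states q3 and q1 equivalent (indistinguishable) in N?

No

Reachable states from the start: {q1,q2,q3,q4}. Unreachable: {q0} — drop them.
Initial partition by acceptance: {q1,q2,q4} | {q3}.
On input a, block {q1,q2,q4} splits into {q2,q4} and {q1}.
On input b, block {q2,q4} splits into {q2} and {q4}.
Stable partition: {q2} | {q3} | {q1} | {q4} — 4 equivalence classes.
q3 and q1 end up in different blocks, so they are distinguishable. For instance, the string 'ε' is accepted from only q1.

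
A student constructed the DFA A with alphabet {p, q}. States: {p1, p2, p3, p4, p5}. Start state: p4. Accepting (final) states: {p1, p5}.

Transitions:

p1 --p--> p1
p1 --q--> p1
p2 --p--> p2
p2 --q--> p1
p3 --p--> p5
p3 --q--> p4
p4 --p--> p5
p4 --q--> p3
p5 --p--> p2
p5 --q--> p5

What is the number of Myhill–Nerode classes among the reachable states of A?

Initial partition by acceptance: {p1,p5} | {p2,p3,p4}.
Split {p1,p5} by δ(·,p) → {p1} and {p5}.
Split {p2,p3,p4} by δ(·,p) → {p3,p4} and {p2}.
The partition is now stable with 4 blocks: {p1} | {p3,p4} | {p5} | {p2}.

4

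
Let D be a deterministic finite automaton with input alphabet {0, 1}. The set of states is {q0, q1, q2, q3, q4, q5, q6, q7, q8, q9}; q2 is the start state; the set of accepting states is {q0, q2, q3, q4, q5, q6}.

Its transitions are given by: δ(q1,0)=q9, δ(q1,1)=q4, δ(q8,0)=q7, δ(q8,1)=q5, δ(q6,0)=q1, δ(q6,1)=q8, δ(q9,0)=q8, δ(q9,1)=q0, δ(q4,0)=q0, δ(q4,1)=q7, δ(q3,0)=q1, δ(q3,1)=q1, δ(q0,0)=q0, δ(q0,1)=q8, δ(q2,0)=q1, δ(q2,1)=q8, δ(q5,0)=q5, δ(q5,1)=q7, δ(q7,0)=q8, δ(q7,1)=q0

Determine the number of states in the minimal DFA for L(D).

3

States {q3,q6} cannot be reached from the start state, so discard them.
P0 = {q0,q2,q4,q5} | {q1,q7,q8,q9}.
Split {q0,q2,q4,q5} by δ(·,0) → {q0,q4,q5} and {q2}.
Stable partition: {q0,q4,q5} | {q1,q7,q8,q9} | {q2} — 3 equivalence classes.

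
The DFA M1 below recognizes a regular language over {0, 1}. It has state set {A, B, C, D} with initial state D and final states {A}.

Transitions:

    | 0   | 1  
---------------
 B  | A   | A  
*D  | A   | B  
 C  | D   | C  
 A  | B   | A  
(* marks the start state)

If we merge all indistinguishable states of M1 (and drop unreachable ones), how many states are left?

3

Reachable states from the start: {A,B,D}. Unreachable: {C} — drop them.
P0 = {A} | {B,D}.
Split {B,D} by δ(·,1) → {B} and {D}.
No further refinement is possible. Final partition (3 blocks): {A} | {B} | {D}.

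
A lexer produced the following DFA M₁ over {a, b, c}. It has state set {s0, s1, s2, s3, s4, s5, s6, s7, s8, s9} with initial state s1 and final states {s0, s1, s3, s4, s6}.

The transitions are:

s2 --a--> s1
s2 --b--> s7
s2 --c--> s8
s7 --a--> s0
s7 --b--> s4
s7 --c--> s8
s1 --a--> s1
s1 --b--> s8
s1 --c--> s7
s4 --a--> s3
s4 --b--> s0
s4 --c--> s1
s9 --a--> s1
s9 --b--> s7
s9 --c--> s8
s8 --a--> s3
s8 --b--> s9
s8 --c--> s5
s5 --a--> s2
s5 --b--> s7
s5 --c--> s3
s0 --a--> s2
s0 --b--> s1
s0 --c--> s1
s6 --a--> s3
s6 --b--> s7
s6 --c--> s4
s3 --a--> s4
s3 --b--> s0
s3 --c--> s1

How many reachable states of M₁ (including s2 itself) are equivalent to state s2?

Reachable states from the start: {s0,s1,s2,s3,s4,s5,s7,s8,s9}. Unreachable: {s6} — drop them.
Initial partition by acceptance: {s0,s1,s3,s4} | {s2,s5,s7,s8,s9}.
Split {s0,s1,s3,s4} by δ(·,a) → {s1,s3,s4} and {s0}.
Refine {s1,s3,s4} on symbol b: members go to different blocks, giving {s3,s4} and {s1}.
Refine {s2,s5,s7,s8,s9} on symbol a: members go to different blocks, giving {s2,s9} and {s5} and {s7} and {s8}.
The partition is now stable with 7 blocks: {s3,s4} | {s2,s9} | {s0} | {s1} | {s5} | {s7} | {s8}.
The equivalence class containing s2 is {s2,s9}, of size 2.

2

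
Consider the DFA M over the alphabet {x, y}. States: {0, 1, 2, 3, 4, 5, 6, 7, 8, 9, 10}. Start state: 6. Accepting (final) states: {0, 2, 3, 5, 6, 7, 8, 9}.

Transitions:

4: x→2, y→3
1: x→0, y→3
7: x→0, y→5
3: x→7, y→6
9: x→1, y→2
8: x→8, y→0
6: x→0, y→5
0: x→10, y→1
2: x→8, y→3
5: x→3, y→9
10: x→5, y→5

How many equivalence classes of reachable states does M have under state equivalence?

Reachable states from the start: {0,1,2,3,5,6,7,8,9,10}. Unreachable: {4} — drop them.
P0 = {0,2,3,5,6,7,8,9} | {1,10}.
Refine {0,2,3,5,6,7,8,9} on symbol x: members go to different blocks, giving {2,3,5,6,7,8} and {0,9}.
On input x, block {2,3,5,6,7,8} splits into {2,3,5,8} and {6,7}.
Split {2,3,5,8} by δ(·,x) → {2,5,8} and {3}.
Refine {2,5,8} on symbol x: members go to different blocks, giving {2,8} and {5}.
Split {2,8} by δ(·,y) → {2} and {8}.
Split {1,10} by δ(·,x) → {1} and {10}.
Refine {0,9} on symbol x: members go to different blocks, giving {0} and {9}.
Stable partition: {2} | {1} | {0} | {6,7} | {3} | {5} | {8} | {10} | {9} — 9 equivalence classes.

9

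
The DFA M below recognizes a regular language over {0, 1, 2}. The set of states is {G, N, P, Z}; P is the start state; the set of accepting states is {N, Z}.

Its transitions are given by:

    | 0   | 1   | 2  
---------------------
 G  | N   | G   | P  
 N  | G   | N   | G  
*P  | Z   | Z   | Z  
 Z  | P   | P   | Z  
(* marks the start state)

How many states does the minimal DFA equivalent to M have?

Reachable states from the start: {P,Z}. Unreachable: {G,N} — drop them.
P0 = {Z} | {P}.
Stable partition: {Z} | {P} — 2 equivalence classes.

2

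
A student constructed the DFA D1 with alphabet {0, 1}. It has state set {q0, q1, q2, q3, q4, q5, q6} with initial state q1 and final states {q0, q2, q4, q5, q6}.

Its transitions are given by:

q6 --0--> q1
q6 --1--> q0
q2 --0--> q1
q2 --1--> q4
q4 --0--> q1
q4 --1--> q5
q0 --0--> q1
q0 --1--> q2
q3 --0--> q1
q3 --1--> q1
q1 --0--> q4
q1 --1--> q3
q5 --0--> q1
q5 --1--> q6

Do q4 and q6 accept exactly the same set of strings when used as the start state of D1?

Yes

Every state is reachable, so we keep all 7.
Start with accepting vs non-accepting: {q0,q2,q4,q5,q6} | {q1,q3}.
Refine {q1,q3} on symbol 0: members go to different blocks, giving {q1} and {q3}.
The partition is now stable with 3 blocks: {q0,q2,q4,q5,q6} | {q1} | {q3}.
q4 and q6 lie in the same block of the stable partition, so they are equivalent — no string distinguishes them.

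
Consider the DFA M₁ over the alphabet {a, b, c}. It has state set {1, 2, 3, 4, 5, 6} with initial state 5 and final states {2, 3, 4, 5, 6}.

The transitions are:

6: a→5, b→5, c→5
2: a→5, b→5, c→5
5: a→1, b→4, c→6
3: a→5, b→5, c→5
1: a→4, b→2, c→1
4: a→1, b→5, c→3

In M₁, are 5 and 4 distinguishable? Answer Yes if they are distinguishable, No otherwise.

No

Every state is reachable, so we keep all 6.
P0 = {2,3,4,5,6} | {1}.
Split {2,3,4,5,6} by δ(·,a) → {2,3,6} and {4,5}.
Stable partition: {2,3,6} | {1} | {4,5} — 3 equivalence classes.
5 and 4 lie in the same block of the stable partition, so they are equivalent — no string distinguishes them.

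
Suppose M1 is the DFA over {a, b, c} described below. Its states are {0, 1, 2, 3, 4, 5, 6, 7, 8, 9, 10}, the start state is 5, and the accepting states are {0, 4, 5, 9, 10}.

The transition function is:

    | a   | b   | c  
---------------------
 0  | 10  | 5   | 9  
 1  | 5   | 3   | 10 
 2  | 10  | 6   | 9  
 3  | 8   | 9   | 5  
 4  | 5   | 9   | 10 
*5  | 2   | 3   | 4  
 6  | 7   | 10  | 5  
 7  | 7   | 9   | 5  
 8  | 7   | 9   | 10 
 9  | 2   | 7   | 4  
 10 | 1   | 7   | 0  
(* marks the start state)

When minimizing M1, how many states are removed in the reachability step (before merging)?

0

Every one of the 11 states is reachable from 5.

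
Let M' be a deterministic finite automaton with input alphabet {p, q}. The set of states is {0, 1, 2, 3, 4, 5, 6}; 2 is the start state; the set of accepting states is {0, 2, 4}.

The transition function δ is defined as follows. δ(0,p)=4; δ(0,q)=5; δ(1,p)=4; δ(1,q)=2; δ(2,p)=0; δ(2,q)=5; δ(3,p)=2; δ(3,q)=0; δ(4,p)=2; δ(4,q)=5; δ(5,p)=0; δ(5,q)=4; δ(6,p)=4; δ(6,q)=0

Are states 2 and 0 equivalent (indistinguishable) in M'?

Yes

Reachable states from the start: {0,2,4,5}. Unreachable: {1,3,6} — drop them.
Initial partition by acceptance: {0,2,4} | {5}.
No further refinement is possible. Final partition (2 blocks): {0,2,4} | {5}.
2 and 0 lie in the same block of the stable partition, so they are equivalent — no string distinguishes them.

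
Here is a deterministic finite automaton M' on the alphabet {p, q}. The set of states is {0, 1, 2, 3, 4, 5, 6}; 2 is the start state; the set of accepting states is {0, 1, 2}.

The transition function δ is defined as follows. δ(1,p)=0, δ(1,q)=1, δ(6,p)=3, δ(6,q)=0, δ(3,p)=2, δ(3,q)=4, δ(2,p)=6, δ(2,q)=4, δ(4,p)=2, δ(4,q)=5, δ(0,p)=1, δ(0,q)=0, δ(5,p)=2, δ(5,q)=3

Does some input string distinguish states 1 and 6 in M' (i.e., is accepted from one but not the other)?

Yes

P0 = {0,1,2} | {3,4,5,6}.
Refine {0,1,2} on symbol p: members go to different blocks, giving {0,1} and {2}.
Split {3,4,5,6} by δ(·,p) → {3,4,5} and {6}.
Stable partition: {0,1} | {3,4,5} | {2} | {6} — 4 equivalence classes.
1 and 6 end up in different blocks, so they are distinguishable. For instance, the string 'ε' is accepted from only 1.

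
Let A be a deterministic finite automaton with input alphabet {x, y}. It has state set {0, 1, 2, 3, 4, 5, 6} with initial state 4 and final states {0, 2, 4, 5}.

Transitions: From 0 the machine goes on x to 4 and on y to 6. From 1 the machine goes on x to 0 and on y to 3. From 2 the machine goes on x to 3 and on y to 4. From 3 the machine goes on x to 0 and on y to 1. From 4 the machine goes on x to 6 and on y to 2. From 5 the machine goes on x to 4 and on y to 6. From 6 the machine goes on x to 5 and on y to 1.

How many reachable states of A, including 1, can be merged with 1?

Start with accepting vs non-accepting: {0,2,4,5} | {1,3,6}.
Split {0,2,4,5} by δ(·,x) → {0,5} and {2,4}.
Stable partition: {0,5} | {1,3,6} | {2,4} — 3 equivalence classes.
State 1 belongs to the block {1,3,6}, which has 3 states.

3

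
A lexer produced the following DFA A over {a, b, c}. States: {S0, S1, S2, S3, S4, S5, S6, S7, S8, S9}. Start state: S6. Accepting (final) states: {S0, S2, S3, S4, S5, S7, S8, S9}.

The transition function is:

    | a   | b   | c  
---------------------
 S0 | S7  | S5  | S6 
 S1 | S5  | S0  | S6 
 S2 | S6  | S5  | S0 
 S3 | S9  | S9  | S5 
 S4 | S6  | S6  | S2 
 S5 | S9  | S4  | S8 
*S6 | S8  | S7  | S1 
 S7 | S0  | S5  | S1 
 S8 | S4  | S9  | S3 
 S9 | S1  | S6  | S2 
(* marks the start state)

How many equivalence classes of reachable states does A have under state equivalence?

5

Initial partition by acceptance: {S0,S2,S3,S4,S5,S7,S8,S9} | {S1,S6}.
On input a, block {S0,S2,S3,S4,S5,S7,S8,S9} splits into {S0,S3,S5,S7,S8} and {S2,S4,S9}.
Split {S0,S3,S5,S7,S8} by δ(·,a) → {S3,S5,S8} and {S0,S7}.
Refine {S2,S4,S9} on symbol b: members go to different blocks, giving {S4,S9} and {S2}.
No further refinement is possible. Final partition (5 blocks): {S3,S5,S8} | {S1,S6} | {S4,S9} | {S0,S7} | {S2}.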